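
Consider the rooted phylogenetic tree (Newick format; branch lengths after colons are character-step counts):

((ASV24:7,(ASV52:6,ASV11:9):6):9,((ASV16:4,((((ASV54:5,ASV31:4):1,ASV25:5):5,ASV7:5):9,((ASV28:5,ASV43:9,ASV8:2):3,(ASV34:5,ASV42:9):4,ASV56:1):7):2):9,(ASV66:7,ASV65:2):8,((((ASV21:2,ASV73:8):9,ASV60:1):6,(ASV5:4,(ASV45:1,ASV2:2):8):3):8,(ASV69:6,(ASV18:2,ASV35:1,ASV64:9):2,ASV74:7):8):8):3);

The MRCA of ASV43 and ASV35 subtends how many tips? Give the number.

24

The MRCA of ASV43 and ASV35 is the node subtending ((ASV16,((((ASV54,ASV31),ASV25),ASV7),((ASV28,ASV43,ASV8),(ASV34,ASV42),ASV56))),(ASV66,ASV65),((((ASV21,ASV73),ASV60),(ASV5,(ASV45,ASV2))),(ASV69,(ASV18,ASV35,ASV64),ASV74))).
That clade contains 24 terminal taxa: ASV16, ASV18, ASV2, ASV21, ASV25, ASV28, ASV31, ASV34, ASV35, ASV42, ASV43, ASV45, ASV5, ASV54, ASV56, ASV60, ASV64, ASV65, ASV66, ASV69, ASV7, ASV73, ASV74, ASV8.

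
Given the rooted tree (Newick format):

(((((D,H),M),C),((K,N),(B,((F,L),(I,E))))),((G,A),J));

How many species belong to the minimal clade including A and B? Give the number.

14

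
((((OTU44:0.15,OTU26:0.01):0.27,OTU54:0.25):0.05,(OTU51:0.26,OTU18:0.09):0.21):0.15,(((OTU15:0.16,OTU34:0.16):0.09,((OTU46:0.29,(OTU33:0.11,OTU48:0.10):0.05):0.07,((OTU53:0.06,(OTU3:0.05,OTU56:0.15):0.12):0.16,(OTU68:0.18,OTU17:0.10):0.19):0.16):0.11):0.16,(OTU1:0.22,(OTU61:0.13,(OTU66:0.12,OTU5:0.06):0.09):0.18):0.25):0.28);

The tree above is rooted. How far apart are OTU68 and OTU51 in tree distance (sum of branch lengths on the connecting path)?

The path runs OTU68 → … → MRCA → … → OTU51; the MRCA is the root of the tree.
Branch lengths along that path: 0.18 + 0.19 + 0.16 + 0.11 + 0.16 + 0.28 + 0.15 + 0.21 + 0.26 = 1.70.

1.70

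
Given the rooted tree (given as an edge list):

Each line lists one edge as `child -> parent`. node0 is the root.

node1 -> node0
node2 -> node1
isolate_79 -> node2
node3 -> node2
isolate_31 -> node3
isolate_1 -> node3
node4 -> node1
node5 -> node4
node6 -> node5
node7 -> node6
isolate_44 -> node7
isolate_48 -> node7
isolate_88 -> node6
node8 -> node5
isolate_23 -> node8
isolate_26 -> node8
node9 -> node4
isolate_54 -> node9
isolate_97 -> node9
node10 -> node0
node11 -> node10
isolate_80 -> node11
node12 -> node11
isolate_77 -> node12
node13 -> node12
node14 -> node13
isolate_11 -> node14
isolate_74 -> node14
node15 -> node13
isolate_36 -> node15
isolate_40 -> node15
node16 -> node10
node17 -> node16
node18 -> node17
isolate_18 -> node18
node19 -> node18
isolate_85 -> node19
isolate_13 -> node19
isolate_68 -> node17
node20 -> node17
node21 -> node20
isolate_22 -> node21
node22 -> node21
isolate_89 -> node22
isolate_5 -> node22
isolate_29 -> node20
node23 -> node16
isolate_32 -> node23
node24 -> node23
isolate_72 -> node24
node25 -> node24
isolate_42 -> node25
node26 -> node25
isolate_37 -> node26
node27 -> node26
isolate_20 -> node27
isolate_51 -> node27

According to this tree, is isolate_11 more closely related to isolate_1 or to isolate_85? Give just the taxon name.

The MRCA of isolate_11 and isolate_85 subtends ((isolate_80,(isolate_77,((isolate_11,isolate_74),(isolate_36,isolate_40)))),(((isolate_18,(isolate_85,isolate_13)),isolate_68,((isolate_22,(isolate_89,isolate_5)),isolate_29)),(isolate_32,(isolate_72,(isolate_42,(isolate_37,(isolate_20,isolate_51))))))) (20 taxa).
The MRCA of isolate_11 and isolate_1 is the root, subtending the entire tree (30 taxa).
The first is nested inside the second, so isolate_11 shares a more recent common ancestor with isolate_85.

isolate_85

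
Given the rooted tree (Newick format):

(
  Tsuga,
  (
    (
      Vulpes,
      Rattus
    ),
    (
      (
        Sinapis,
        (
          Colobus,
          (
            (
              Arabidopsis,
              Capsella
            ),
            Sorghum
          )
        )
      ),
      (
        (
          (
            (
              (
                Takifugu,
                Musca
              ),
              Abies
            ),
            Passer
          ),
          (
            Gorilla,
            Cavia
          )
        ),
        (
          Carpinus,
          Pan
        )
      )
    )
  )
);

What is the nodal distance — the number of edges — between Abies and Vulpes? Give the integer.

The MRCA of Abies and Vulpes is the node subtending ((Vulpes,Rattus),((Sinapis,(Colobus,((Arabidopsis,Capsella),Sorghum))),(((((Takifugu,Musca),Abies),Passer),(Gorilla,Cavia)),(Carpinus,Pan)))).
From Abies up to that node: 6 branches. From Vulpes up to the same node: 2 branches. Total: 6 + 2 = 8.

8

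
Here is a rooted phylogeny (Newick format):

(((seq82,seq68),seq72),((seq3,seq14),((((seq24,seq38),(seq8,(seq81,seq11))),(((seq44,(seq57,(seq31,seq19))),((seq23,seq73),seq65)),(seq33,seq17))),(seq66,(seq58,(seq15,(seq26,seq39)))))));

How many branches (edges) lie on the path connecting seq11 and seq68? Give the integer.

10

The MRCA of seq11 and seq68 is the root of the tree.
From seq11 up to that node: 7 branches. From seq68 up to the same node: 3 branches. Total: 7 + 3 = 10.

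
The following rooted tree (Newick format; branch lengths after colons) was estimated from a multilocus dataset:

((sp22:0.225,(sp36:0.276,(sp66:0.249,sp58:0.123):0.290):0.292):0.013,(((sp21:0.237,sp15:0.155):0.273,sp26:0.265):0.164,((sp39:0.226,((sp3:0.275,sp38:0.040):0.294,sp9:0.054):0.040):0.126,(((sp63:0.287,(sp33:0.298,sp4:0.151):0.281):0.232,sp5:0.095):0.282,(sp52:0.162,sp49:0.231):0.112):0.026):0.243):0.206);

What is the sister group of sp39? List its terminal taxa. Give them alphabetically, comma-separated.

sp39 attaches to the tree at the node subtending (sp39,((sp3,sp38),sp9)).
The other lineage descending from that same node — the sister group — is ((sp3,sp38),sp9); its 3 tips in alphabetical order are the answer.

sp3, sp38, sp9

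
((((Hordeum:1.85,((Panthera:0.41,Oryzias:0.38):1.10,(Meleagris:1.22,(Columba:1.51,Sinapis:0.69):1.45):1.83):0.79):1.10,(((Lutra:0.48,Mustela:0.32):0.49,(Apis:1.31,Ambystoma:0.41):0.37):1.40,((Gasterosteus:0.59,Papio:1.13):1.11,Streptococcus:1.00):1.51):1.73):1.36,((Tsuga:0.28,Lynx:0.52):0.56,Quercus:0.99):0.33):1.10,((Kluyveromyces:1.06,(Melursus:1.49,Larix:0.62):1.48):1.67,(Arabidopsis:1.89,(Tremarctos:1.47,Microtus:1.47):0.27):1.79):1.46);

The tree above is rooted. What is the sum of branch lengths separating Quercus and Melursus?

8.52

The path runs Quercus → … → MRCA → … → Melursus; the MRCA is the root of the tree.
Branch lengths along that path: 0.99 + 0.33 + 1.10 + 1.46 + 1.67 + 1.48 + 1.49 = 8.52.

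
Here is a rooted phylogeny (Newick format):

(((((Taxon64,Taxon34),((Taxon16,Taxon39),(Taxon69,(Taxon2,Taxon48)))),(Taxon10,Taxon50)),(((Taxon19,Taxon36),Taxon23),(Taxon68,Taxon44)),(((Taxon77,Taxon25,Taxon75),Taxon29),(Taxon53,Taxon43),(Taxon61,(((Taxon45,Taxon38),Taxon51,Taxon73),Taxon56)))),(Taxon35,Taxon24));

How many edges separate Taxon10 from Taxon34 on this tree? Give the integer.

5

The MRCA of Taxon10 and Taxon34 is the node subtending (((Taxon64,Taxon34),((Taxon16,Taxon39),(Taxon69,(Taxon2,Taxon48)))),(Taxon10,Taxon50)).
From Taxon10 up to that node: 2 branches. From Taxon34 up to the same node: 3 branches. Total: 2 + 3 = 5.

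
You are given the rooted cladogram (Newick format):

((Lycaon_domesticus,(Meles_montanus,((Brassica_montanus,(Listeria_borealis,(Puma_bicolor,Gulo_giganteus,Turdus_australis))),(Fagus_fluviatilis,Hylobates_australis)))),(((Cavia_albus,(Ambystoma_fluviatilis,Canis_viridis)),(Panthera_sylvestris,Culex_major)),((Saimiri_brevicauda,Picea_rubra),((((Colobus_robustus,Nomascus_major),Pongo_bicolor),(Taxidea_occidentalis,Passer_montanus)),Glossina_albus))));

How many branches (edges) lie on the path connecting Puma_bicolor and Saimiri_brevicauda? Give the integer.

The MRCA of Puma_bicolor and Saimiri_brevicauda is the root of the tree.
From Puma_bicolor up to that node: 7 branches. From Saimiri_brevicauda up to the same node: 4 branches. Total: 7 + 4 = 11.

11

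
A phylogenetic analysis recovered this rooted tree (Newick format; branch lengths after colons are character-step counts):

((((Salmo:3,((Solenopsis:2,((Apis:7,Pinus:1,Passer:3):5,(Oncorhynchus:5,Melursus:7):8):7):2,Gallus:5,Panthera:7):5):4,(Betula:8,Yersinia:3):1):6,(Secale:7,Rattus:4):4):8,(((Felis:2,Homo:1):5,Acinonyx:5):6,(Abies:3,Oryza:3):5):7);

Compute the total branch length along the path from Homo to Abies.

20

The path runs Homo → … → MRCA → … → Abies; the MRCA is the node subtending (((Felis,Homo),Acinonyx),(Abies,Oryza)).
Branch lengths along that path: 1 + 5 + 6 + 5 + 3 = 20.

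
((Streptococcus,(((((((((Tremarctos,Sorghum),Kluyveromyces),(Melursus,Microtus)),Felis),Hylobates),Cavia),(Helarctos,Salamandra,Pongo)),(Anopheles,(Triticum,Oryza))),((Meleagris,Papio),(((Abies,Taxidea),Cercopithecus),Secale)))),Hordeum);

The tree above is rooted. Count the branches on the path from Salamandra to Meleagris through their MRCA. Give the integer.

7

The MRCA of Salamandra and Meleagris is the node subtending (((((((((Tremarctos,Sorghum),Kluyveromyces),(Melursus,Microtus)),Felis),Hylobates),Cavia),(Helarctos,Salamandra,Pongo)),(Anopheles,(Triticum,Oryza))),((Meleagris,Papio),(((Abies,Taxidea),Cercopithecus),Secale))).
From Salamandra up to that node: 4 branches. From Meleagris up to the same node: 3 branches. Total: 4 + 3 = 7.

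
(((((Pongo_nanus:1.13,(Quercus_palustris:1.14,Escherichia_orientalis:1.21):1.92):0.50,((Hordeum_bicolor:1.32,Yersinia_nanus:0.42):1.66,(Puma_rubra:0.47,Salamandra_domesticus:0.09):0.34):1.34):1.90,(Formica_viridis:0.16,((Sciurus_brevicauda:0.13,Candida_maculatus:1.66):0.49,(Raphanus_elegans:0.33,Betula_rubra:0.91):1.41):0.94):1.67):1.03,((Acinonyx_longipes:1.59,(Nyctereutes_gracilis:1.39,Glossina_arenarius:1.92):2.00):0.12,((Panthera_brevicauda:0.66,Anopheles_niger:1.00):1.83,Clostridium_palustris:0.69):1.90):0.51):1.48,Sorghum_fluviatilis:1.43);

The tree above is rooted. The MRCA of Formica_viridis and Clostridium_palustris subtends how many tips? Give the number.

The MRCA of Formica_viridis and Clostridium_palustris is the node subtending ((((Pongo_nanus,(Quercus_palustris,Escherichia_orientalis)),((Hordeum_bicolor,Yersinia_nanus),(Puma_rubra,Salamandra_domesticus))),(Formica_viridis,((Sciurus_brevicauda,Candida_maculatus),(Raphanus_elegans,Betula_rubra)))),((Acinonyx_longipes,(Nyctereutes_gracilis,Glossina_arenarius)),((Panthera_brevicauda,Anopheles_niger),Clostridium_palustris))).
That clade contains 18 terminal taxa: Acinonyx_longipes, Anopheles_niger, Betula_rubra, Candida_maculatus, Clostridium_palustris, Escherichia_orientalis, Formica_viridis, Glossina_arenarius, Hordeum_bicolor, Nyctereutes_gracilis, Panthera_brevicauda, Pongo_nanus, Puma_rubra, Quercus_palustris, Raphanus_elegans, Salamandra_domesticus, Sciurus_brevicauda, Yersinia_nanus.

18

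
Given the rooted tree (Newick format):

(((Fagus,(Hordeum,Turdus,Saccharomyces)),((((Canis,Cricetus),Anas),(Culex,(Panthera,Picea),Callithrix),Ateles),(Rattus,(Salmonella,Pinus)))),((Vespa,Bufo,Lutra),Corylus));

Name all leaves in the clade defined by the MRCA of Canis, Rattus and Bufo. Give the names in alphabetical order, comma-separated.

Anas, Ateles, Bufo, Callithrix, Canis, Corylus, Cricetus, Culex, Fagus, Hordeum, Lutra, Panthera, Picea, Pinus, Rattus, Saccharomyces, Salmonella, Turdus, Vespa

Tracing Canis: it sits inside (Canis,Cricetus).
Tracing Rattus: it sits inside (Rattus,(Salmonella,Pinus)).
Tracing Bufo: it sits inside (Vespa,Bufo,Lutra).
The smallest clade enclosing all 3 is the whole tree (their MRCA is the root), so the answer is all 19 tips in alphabetical order.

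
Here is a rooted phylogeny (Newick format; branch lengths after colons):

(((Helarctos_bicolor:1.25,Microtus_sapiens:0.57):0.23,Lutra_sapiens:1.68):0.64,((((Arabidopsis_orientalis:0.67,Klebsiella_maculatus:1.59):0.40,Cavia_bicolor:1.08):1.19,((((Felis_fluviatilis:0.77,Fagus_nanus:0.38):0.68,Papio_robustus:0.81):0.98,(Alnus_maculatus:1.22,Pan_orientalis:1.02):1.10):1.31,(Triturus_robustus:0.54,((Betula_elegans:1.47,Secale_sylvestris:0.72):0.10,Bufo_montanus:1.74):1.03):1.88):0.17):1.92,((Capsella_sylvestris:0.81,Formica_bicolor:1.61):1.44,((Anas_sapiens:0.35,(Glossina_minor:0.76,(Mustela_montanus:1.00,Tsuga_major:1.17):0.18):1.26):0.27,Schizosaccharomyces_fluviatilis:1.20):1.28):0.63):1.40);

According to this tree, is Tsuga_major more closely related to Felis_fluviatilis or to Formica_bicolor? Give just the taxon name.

Formica_bicolor

The MRCA of Tsuga_major and Formica_bicolor subtends ((Capsella_sylvestris,Formica_bicolor),((Anas_sapiens,(Glossina_minor,(Mustela_montanus,Tsuga_major))),Schizosaccharomyces_fluviatilis)) (7 taxa).
The MRCA of Tsuga_major and Felis_fluviatilis subtends ((((Arabidopsis_orientalis,Klebsiella_maculatus),Cavia_bicolor),((((Felis_fluviatilis,Fagus_nanus),Papio_robustus),(Alnus_maculatus,Pan_orientalis)),(Triturus_robustus,((Betula_elegans,Secale_sylvestris),Bufo_montanus)))),((Capsella_sylvestris,Formica_bicolor),((Anas_sapiens,(Glossina_minor,(Mustela_montanus,Tsuga_major))),Schizosaccharomyces_fluviatilis))) (19 taxa).
The first is nested inside the second, so Tsuga_major shares a more recent common ancestor with Formica_bicolor.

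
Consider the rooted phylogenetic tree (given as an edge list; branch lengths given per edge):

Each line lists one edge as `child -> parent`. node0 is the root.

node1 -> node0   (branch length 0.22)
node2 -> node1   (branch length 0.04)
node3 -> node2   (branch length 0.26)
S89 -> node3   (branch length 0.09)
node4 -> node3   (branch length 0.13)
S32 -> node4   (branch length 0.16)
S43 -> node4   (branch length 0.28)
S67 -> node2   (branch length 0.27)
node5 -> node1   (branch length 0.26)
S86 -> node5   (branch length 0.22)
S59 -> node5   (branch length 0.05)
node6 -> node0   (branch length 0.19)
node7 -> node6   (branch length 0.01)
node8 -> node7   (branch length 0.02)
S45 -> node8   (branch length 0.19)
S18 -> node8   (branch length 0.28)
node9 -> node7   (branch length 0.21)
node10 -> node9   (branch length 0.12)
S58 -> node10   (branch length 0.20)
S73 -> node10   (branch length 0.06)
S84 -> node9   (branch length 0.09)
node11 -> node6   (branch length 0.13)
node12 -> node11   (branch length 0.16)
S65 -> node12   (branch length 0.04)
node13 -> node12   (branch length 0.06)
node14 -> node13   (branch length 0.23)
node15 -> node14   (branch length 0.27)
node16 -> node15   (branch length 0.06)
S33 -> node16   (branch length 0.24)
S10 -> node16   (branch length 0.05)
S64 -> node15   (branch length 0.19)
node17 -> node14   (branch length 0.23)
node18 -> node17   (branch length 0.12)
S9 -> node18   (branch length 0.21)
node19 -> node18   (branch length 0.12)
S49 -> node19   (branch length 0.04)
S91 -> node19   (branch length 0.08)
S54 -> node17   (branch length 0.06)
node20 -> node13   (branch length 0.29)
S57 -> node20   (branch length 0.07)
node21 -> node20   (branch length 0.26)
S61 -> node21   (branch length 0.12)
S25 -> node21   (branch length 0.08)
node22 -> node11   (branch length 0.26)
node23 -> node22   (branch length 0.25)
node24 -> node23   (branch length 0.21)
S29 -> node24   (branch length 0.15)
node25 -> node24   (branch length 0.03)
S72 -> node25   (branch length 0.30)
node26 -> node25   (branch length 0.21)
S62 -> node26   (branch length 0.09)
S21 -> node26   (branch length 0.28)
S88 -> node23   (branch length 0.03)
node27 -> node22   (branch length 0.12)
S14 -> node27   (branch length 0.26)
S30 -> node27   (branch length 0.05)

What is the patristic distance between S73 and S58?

0.26

The path runs S73 → … → MRCA → … → S58; the MRCA is the node subtending (S58,S73).
Branch lengths along that path: 0.06 + 0.20 = 0.26.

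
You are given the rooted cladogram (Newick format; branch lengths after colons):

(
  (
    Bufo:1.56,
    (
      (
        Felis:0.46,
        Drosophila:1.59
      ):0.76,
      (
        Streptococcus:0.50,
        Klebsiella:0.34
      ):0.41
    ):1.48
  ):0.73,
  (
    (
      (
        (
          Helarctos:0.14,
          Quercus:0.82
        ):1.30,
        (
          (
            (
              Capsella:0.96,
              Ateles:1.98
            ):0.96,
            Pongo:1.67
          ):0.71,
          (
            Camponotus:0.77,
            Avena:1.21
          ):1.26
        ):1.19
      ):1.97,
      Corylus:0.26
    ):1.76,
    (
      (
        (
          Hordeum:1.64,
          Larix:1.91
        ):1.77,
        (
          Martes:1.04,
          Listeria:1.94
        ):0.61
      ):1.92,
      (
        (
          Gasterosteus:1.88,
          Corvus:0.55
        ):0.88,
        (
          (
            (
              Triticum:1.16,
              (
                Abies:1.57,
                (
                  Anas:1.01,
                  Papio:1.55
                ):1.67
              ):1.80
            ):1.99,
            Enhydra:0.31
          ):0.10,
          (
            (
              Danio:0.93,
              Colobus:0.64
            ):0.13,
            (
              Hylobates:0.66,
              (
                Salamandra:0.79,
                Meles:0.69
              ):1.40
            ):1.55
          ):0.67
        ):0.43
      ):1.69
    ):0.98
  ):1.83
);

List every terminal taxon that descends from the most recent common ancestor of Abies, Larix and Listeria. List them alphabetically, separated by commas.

Abies, Anas, Colobus, Corvus, Danio, Enhydra, Gasterosteus, Hordeum, Hylobates, Larix, Listeria, Martes, Meles, Papio, Salamandra, Triticum

Tracing Abies: it sits inside (Abies,(Anas,Papio)).
Tracing Larix: it sits inside (Hordeum,Larix).
Tracing Listeria: it sits inside (Martes,Listeria).
The smallest clade enclosing all 3 is (((Hordeum,Larix),(Martes,Listeria)),((Gasterosteus,Corvus),(((Triticum,(Abies,(Anas,Papio))),Enhydra),((Danio,Colobus),(Hylobates,(Salamandra,Meles)))))); the answer is its 16 terminal taxa in alphabetical order.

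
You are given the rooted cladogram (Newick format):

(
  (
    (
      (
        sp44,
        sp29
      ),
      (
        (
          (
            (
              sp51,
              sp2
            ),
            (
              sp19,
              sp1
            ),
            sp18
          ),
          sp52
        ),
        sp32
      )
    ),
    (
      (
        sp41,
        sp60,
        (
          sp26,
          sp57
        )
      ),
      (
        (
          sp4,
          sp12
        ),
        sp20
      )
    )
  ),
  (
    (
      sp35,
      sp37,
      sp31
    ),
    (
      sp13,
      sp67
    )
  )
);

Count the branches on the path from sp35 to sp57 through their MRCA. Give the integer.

8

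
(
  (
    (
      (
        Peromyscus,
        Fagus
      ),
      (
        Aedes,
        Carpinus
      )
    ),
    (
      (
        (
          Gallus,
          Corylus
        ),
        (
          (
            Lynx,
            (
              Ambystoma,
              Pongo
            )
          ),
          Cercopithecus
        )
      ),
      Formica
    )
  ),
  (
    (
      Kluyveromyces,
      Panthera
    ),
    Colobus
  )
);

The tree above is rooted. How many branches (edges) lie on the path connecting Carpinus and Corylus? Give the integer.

7

The MRCA of Carpinus and Corylus is the node subtending (((Peromyscus,Fagus),(Aedes,Carpinus)),(((Gallus,Corylus),((Lynx,(Ambystoma,Pongo)),Cercopithecus)),Formica)).
From Carpinus up to that node: 3 branches. From Corylus up to the same node: 4 branches. Total: 3 + 4 = 7.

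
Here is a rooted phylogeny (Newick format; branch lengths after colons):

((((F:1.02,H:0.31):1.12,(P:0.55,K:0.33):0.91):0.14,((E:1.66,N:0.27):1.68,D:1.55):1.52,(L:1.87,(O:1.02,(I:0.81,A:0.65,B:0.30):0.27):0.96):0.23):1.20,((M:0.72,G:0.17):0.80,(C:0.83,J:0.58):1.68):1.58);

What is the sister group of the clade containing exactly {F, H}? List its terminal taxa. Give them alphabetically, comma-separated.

K, P

The clade containing exactly {F, H} attaches to the tree at the node subtending ((F,H),(P,K)).
The other lineage descending from that same node — the sister group — is (P,K); its 2 tips in alphabetical order are the answer.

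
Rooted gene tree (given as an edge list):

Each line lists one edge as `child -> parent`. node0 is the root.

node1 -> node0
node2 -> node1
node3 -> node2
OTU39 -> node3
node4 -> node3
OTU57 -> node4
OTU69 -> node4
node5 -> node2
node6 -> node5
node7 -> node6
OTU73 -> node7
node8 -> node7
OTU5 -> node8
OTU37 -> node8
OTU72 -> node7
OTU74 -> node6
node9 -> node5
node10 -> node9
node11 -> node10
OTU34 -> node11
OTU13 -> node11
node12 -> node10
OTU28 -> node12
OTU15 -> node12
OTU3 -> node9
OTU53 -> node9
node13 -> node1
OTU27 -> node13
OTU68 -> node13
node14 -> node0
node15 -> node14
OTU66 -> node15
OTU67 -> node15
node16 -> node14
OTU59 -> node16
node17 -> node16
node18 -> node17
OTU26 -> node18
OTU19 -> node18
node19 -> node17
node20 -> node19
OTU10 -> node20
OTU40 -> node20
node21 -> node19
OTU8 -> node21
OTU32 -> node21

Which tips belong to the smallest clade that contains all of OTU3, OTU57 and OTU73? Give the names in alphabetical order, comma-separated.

Tracing OTU3: it sits inside (((OTU34,OTU13),(OTU28,OTU15)),OTU3,OTU53).
Tracing OTU57: it sits inside (OTU57,OTU69).
Tracing OTU73: it sits inside (OTU73,(OTU5,OTU37),OTU72).
The smallest clade enclosing all 3 is ((OTU39,(OTU57,OTU69)),(((OTU73,(OTU5,OTU37),OTU72),OTU74),(((OTU34,OTU13),(OTU28,OTU15)),OTU3,OTU53))); the answer is its 14 terminal taxa in alphabetical order.

OTU13, OTU15, OTU28, OTU3, OTU34, OTU37, OTU39, OTU5, OTU53, OTU57, OTU69, OTU72, OTU73, OTU74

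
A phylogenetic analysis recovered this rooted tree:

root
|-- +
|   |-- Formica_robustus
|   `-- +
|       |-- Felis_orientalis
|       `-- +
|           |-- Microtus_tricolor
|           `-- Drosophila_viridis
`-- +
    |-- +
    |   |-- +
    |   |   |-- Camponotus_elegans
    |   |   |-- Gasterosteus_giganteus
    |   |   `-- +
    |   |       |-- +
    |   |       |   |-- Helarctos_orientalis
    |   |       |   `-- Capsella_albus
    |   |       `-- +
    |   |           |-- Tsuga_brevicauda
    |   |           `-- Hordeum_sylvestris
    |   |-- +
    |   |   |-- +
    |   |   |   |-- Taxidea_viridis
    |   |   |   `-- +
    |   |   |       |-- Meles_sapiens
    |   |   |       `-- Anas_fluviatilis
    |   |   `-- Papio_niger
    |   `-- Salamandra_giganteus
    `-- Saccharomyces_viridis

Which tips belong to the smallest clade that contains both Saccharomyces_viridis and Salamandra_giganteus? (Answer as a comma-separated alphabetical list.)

Anas_fluviatilis, Camponotus_elegans, Capsella_albus, Gasterosteus_giganteus, Helarctos_orientalis, Hordeum_sylvestris, Meles_sapiens, Papio_niger, Saccharomyces_viridis, Salamandra_giganteus, Taxidea_viridis, Tsuga_brevicauda

Tracing Saccharomyces_viridis: it sits inside (((Camponotus_elegans,Gasterosteus_giganteus,((Helarctos_orientalis,Capsella_albus),(Tsuga_brevicauda,Hordeum_sylvestris))),((Taxidea_viridis,(Meles_sapiens,Anas_fluviatilis)),Papio_niger),Salamandra_giganteus),Saccharomyces_viridis).
Tracing Salamandra_giganteus: it sits inside ((Camponotus_elegans,Gasterosteus_giganteus,((Helarctos_orientalis,Capsella_albus),(Tsuga_brevicauda,Hordeum_sylvestris))),((Taxidea_viridis,(Meles_sapiens,Anas_fluviatilis)),Papio_niger),Salamandra_giganteus).
The smallest clade enclosing both is (((Camponotus_elegans,Gasterosteus_giganteus,((Helarctos_orientalis,Capsella_albus),(Tsuga_brevicauda,Hordeum_sylvestris))),((Taxidea_viridis,(Meles_sapiens,Anas_fluviatilis)),Papio_niger),Salamandra_giganteus),Saccharomyces_viridis); the answer is its 12 terminal taxa in alphabetical order.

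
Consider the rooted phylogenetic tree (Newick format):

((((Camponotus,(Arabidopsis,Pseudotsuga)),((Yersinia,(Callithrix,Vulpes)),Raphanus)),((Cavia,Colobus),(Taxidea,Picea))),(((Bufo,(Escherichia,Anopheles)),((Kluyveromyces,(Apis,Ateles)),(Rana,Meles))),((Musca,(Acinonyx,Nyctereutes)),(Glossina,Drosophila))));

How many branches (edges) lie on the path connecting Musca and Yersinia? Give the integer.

The MRCA of Musca and Yersinia is the root of the tree.
From Musca up to that node: 4 branches. From Yersinia up to the same node: 5 branches. Total: 4 + 5 = 9.

9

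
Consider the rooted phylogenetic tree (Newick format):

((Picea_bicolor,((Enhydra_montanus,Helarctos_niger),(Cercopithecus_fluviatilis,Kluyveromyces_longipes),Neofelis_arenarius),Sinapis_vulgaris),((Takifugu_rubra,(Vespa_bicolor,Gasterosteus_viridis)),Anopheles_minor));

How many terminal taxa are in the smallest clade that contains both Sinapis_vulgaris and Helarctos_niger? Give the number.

7

The MRCA of Sinapis_vulgaris and Helarctos_niger is the node subtending (Picea_bicolor,((Enhydra_montanus,Helarctos_niger),(Cercopithecus_fluviatilis,Kluyveromyces_longipes),Neofelis_arenarius),Sinapis_vulgaris).
That clade contains 7 terminal taxa: Cercopithecus_fluviatilis, Enhydra_montanus, Helarctos_niger, Kluyveromyces_longipes, Neofelis_arenarius, Picea_bicolor, Sinapis_vulgaris.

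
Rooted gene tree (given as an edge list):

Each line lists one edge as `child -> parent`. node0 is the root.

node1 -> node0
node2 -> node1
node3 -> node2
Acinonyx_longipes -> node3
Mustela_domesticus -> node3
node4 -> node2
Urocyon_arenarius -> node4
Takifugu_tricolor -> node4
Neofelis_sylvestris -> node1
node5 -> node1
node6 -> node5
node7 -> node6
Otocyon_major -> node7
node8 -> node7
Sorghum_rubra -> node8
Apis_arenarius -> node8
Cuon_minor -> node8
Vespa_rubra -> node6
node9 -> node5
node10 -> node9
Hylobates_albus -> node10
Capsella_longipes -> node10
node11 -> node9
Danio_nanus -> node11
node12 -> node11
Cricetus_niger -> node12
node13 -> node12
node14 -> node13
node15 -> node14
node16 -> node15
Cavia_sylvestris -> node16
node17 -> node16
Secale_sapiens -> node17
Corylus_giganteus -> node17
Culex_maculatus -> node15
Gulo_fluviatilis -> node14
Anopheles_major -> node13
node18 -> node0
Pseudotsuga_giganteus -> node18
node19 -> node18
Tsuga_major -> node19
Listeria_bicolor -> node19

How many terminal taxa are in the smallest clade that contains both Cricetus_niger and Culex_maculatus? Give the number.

7

The MRCA of Cricetus_niger and Culex_maculatus is the node subtending (Cricetus_niger,((((Cavia_sylvestris,(Secale_sapiens,Corylus_giganteus)),Culex_maculatus),Gulo_fluviatilis),Anopheles_major)).
That clade contains 7 terminal taxa: Anopheles_major, Cavia_sylvestris, Corylus_giganteus, Cricetus_niger, Culex_maculatus, Gulo_fluviatilis, Secale_sapiens.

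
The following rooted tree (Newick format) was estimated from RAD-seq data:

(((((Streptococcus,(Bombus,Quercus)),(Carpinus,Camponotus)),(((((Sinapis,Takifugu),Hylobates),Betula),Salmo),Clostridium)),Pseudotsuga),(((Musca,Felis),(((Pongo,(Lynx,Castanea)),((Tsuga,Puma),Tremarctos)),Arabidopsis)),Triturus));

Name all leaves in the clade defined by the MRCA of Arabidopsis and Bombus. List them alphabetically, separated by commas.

Tracing Arabidopsis: it sits inside (((Pongo,(Lynx,Castanea)),((Tsuga,Puma),Tremarctos)),Arabidopsis).
Tracing Bombus: it sits inside (Bombus,Quercus).
The smallest clade enclosing both is the whole tree (their MRCA is the root), so the answer is all 22 tips in alphabetical order.

Arabidopsis, Betula, Bombus, Camponotus, Carpinus, Castanea, Clostridium, Felis, Hylobates, Lynx, Musca, Pongo, Pseudotsuga, Puma, Quercus, Salmo, Sinapis, Streptococcus, Takifugu, Tremarctos, Triturus, Tsuga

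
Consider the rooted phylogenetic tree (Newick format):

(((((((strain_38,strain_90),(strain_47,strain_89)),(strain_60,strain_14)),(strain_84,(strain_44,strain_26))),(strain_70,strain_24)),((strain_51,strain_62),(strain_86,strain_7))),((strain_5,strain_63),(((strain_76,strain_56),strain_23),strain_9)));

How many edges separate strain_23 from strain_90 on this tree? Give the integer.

The MRCA of strain_23 and strain_90 is the root of the tree.
From strain_23 up to that node: 4 branches. From strain_90 up to the same node: 7 branches. Total: 4 + 7 = 11.

11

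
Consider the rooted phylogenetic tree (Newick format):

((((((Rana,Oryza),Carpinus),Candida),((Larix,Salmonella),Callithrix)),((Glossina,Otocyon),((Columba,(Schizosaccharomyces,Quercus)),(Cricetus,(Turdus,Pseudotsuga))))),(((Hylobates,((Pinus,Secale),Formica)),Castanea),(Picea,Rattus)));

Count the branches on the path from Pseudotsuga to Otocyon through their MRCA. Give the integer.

The MRCA of Pseudotsuga and Otocyon is the node subtending ((Glossina,Otocyon),((Columba,(Schizosaccharomyces,Quercus)),(Cricetus,(Turdus,Pseudotsuga)))).
From Pseudotsuga up to that node: 4 branches. From Otocyon up to the same node: 2 branches. Total: 4 + 2 = 6.

6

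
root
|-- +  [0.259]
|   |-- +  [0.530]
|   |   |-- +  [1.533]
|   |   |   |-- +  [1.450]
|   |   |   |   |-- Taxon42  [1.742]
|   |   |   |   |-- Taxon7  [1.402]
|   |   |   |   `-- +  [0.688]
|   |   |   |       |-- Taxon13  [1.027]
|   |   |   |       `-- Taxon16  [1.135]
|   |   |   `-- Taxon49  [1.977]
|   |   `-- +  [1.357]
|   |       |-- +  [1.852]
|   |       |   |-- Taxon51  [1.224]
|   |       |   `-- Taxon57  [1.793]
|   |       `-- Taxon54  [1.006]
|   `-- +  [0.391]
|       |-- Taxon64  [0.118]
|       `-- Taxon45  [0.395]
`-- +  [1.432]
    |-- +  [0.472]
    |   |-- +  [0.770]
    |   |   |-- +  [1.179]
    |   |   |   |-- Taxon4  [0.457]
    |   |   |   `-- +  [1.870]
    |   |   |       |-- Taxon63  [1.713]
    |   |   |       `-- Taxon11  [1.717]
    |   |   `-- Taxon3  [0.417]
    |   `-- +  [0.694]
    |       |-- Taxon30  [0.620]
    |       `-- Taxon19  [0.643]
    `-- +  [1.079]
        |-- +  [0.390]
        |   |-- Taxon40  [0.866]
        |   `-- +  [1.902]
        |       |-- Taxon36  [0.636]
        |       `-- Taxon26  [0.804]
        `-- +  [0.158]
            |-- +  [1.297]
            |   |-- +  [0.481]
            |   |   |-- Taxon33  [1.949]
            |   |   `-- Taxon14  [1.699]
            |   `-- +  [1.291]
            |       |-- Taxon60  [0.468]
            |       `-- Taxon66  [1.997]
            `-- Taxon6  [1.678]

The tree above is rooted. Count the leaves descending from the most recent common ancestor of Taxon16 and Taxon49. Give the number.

5

The MRCA of Taxon16 and Taxon49 is the node subtending ((Taxon42,Taxon7,(Taxon13,Taxon16)),Taxon49).
That clade contains 5 terminal taxa: Taxon13, Taxon16, Taxon42, Taxon49, Taxon7.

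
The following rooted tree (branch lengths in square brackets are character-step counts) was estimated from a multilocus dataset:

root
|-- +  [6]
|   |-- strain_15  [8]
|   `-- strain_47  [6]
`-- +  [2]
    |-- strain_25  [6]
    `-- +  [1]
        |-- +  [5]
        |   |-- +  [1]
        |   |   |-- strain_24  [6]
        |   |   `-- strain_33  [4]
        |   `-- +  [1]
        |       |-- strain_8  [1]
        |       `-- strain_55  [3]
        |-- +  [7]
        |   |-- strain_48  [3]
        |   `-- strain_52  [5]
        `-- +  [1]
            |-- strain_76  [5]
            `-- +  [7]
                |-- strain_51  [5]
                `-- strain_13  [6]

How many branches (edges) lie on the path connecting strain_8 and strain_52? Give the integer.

5

The MRCA of strain_8 and strain_52 is the node subtending (((strain_24,strain_33),(strain_8,strain_55)),(strain_48,strain_52),(strain_76,(strain_51,strain_13))).
From strain_8 up to that node: 3 branches. From strain_52 up to the same node: 2 branches. Total: 3 + 2 = 5.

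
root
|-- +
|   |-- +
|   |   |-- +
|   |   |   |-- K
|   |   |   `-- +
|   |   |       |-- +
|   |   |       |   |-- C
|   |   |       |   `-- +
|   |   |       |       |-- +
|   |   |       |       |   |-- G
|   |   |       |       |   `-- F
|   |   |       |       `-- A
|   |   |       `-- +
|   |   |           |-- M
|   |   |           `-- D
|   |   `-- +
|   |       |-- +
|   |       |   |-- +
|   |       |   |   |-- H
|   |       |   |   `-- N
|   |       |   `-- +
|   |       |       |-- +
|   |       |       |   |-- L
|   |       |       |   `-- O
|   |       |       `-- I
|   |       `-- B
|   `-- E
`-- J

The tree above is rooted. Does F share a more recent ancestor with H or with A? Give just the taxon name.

The MRCA of F and A subtends ((G,F),A) (3 taxa).
The MRCA of F and H subtends ((K,((C,((G,F),A)),(M,D))),(((H,N),((L,O),I)),B)) (13 taxa).
The first is nested inside the second, so F shares a more recent common ancestor with A.

A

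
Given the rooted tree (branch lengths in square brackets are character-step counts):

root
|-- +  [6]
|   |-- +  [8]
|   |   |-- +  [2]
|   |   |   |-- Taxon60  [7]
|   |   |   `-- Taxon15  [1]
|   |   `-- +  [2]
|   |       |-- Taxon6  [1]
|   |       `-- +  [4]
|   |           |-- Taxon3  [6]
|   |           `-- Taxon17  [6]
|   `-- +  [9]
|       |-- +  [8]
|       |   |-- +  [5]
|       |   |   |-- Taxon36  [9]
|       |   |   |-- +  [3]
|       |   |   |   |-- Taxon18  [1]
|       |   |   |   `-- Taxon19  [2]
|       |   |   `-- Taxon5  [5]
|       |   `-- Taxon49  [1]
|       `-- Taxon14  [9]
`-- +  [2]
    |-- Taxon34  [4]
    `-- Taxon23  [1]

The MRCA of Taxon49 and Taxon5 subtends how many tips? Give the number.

5

The MRCA of Taxon49 and Taxon5 is the node subtending ((Taxon36,(Taxon18,Taxon19),Taxon5),Taxon49).
That clade contains 5 terminal taxa: Taxon18, Taxon19, Taxon36, Taxon49, Taxon5.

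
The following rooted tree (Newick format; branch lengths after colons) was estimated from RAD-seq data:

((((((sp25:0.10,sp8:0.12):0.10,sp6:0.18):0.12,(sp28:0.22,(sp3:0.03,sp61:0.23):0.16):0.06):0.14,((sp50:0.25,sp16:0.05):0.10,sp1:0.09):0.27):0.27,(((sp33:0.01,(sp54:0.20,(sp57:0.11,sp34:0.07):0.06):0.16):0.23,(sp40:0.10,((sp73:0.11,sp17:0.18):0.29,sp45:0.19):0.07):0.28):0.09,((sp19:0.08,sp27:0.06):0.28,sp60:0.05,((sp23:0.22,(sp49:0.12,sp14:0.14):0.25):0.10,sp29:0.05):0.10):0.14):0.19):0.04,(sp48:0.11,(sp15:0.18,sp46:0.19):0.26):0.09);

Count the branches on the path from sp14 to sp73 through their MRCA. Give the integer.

The MRCA of sp14 and sp73 is the node subtending (((sp33,(sp54,(sp57,sp34))),(sp40,((sp73,sp17),sp45))),((sp19,sp27),sp60,((sp23,(sp49,sp14)),sp29))).
From sp14 up to that node: 5 branches. From sp73 up to the same node: 5 branches. Total: 5 + 5 = 10.

10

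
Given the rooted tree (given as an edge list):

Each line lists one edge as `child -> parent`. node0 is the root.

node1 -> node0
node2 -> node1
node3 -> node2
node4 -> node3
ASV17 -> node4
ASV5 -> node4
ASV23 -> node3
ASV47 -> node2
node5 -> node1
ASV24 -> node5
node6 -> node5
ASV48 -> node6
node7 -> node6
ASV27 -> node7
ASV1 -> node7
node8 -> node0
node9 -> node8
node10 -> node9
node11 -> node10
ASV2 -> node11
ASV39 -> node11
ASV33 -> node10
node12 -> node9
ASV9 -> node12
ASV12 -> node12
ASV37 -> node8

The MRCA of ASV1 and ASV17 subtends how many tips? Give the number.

The MRCA of ASV1 and ASV17 is the node subtending ((((ASV17,ASV5),ASV23),ASV47),(ASV24,(ASV48,(ASV27,ASV1)))).
That clade contains 8 terminal taxa: ASV1, ASV17, ASV23, ASV24, ASV27, ASV47, ASV48, ASV5.

8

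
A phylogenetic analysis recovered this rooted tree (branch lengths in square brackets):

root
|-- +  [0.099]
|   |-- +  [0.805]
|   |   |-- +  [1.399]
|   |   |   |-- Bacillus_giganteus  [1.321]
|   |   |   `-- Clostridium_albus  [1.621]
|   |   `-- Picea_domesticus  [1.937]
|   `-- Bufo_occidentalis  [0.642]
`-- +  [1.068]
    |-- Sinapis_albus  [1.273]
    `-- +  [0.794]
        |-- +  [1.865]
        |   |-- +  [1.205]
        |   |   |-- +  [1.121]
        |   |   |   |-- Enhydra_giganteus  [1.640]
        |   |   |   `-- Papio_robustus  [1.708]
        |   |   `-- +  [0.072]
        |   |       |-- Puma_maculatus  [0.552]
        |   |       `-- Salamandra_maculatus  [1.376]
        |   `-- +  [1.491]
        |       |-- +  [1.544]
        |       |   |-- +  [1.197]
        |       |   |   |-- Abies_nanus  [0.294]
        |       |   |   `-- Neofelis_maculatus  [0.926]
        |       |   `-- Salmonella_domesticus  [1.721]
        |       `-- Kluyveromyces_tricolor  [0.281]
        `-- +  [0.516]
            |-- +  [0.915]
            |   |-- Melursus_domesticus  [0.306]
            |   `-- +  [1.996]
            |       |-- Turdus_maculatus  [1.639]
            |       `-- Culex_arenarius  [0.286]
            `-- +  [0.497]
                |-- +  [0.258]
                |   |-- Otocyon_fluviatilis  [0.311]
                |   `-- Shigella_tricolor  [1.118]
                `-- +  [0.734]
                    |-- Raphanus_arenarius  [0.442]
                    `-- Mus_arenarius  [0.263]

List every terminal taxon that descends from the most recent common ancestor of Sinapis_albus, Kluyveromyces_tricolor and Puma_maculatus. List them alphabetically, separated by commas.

Abies_nanus, Culex_arenarius, Enhydra_giganteus, Kluyveromyces_tricolor, Melursus_domesticus, Mus_arenarius, Neofelis_maculatus, Otocyon_fluviatilis, Papio_robustus, Puma_maculatus, Raphanus_arenarius, Salamandra_maculatus, Salmonella_domesticus, Shigella_tricolor, Sinapis_albus, Turdus_maculatus

Tracing Sinapis_albus: it sits inside (Sinapis_albus,((((Enhydra_giganteus,Papio_robustus),(Puma_maculatus,Salamandra_maculatus)),(((Abies_nanus,Neofelis_maculatus),Salmonella_domesticus),Kluyveromyces_tricolor)),((Melursus_domesticus,(Turdus_maculatus,Culex_arenarius)),((Otocyon_fluviatilis,Shigella_tricolor),(Raphanus_arenarius,Mus_arenarius))))).
Tracing Kluyveromyces_tricolor: it sits inside (((Abies_nanus,Neofelis_maculatus),Salmonella_domesticus),Kluyveromyces_tricolor).
Tracing Puma_maculatus: it sits inside (Puma_maculatus,Salamandra_maculatus).
The smallest clade enclosing all 3 is (Sinapis_albus,((((Enhydra_giganteus,Papio_robustus),(Puma_maculatus,Salamandra_maculatus)),(((Abies_nanus,Neofelis_maculatus),Salmonella_domesticus),Kluyveromyces_tricolor)),((Melursus_domesticus,(Turdus_maculatus,Culex_arenarius)),((Otocyon_fluviatilis,Shigella_tricolor),(Raphanus_arenarius,Mus_arenarius))))); the answer is its 16 terminal taxa in alphabetical order.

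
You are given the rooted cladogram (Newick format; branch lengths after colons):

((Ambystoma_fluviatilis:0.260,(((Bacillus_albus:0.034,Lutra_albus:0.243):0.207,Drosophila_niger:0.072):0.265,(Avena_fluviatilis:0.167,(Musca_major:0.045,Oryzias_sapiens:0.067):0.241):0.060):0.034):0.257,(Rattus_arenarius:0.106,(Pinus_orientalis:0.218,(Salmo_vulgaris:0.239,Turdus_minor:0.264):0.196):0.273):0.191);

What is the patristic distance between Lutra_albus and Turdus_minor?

1.930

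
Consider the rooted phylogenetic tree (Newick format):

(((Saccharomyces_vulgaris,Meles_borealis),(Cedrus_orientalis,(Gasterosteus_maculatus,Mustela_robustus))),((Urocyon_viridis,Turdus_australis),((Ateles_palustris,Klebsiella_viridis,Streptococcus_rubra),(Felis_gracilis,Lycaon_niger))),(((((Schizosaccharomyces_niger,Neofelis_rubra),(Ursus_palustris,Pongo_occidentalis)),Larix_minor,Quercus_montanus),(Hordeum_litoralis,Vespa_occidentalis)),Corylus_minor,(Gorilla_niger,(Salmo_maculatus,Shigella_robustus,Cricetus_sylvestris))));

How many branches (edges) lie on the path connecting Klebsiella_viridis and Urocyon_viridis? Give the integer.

5

The MRCA of Klebsiella_viridis and Urocyon_viridis is the node subtending ((Urocyon_viridis,Turdus_australis),((Ateles_palustris,Klebsiella_viridis,Streptococcus_rubra),(Felis_gracilis,Lycaon_niger))).
From Klebsiella_viridis up to that node: 3 branches. From Urocyon_viridis up to the same node: 2 branches. Total: 3 + 2 = 5.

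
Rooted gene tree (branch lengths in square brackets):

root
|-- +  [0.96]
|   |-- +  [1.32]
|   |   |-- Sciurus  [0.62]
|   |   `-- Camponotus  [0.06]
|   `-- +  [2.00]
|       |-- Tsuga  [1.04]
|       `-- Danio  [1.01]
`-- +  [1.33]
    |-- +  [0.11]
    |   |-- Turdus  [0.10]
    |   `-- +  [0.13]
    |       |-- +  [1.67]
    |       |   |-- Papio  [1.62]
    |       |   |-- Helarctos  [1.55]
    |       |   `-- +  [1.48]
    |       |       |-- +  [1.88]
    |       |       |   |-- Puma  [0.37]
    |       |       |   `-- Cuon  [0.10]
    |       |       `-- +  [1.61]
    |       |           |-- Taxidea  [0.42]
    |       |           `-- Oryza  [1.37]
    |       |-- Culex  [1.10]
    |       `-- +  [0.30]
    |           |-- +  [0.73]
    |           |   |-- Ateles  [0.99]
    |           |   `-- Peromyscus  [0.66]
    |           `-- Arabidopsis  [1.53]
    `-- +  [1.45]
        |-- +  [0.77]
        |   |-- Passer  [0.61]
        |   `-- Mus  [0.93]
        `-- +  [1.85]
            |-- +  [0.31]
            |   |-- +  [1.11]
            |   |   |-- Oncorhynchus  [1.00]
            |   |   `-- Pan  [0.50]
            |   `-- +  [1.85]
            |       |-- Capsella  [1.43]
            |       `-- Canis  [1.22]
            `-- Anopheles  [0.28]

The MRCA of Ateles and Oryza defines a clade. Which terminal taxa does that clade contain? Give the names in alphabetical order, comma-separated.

Arabidopsis, Ateles, Culex, Cuon, Helarctos, Oryza, Papio, Peromyscus, Puma, Taxidea

Tracing Ateles: it sits inside (Ateles,Peromyscus).
Tracing Oryza: it sits inside (Taxidea,Oryza).
The smallest clade enclosing both is ((Papio,Helarctos,((Puma,Cuon),(Taxidea,Oryza))),Culex,((Ateles,Peromyscus),Arabidopsis)); the answer is its 10 terminal taxa in alphabetical order.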